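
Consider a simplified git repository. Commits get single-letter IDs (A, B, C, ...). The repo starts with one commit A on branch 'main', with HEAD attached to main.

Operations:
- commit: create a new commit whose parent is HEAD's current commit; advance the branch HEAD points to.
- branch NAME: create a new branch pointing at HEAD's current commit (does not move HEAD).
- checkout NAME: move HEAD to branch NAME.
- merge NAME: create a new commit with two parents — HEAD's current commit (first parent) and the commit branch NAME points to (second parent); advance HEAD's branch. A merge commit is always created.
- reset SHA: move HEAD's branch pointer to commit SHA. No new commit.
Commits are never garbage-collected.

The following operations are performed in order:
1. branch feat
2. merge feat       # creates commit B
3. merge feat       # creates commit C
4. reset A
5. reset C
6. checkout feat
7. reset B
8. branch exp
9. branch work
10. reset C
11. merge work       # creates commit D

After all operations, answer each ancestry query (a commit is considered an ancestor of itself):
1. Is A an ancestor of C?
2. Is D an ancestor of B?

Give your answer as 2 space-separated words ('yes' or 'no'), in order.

After op 1 (branch): HEAD=main@A [feat=A main=A]
After op 2 (merge): HEAD=main@B [feat=A main=B]
After op 3 (merge): HEAD=main@C [feat=A main=C]
After op 4 (reset): HEAD=main@A [feat=A main=A]
After op 5 (reset): HEAD=main@C [feat=A main=C]
After op 6 (checkout): HEAD=feat@A [feat=A main=C]
After op 7 (reset): HEAD=feat@B [feat=B main=C]
After op 8 (branch): HEAD=feat@B [exp=B feat=B main=C]
After op 9 (branch): HEAD=feat@B [exp=B feat=B main=C work=B]
After op 10 (reset): HEAD=feat@C [exp=B feat=C main=C work=B]
After op 11 (merge): HEAD=feat@D [exp=B feat=D main=C work=B]
ancestors(C) = {A,B,C}; A in? yes
ancestors(B) = {A,B}; D in? no

Answer: yes no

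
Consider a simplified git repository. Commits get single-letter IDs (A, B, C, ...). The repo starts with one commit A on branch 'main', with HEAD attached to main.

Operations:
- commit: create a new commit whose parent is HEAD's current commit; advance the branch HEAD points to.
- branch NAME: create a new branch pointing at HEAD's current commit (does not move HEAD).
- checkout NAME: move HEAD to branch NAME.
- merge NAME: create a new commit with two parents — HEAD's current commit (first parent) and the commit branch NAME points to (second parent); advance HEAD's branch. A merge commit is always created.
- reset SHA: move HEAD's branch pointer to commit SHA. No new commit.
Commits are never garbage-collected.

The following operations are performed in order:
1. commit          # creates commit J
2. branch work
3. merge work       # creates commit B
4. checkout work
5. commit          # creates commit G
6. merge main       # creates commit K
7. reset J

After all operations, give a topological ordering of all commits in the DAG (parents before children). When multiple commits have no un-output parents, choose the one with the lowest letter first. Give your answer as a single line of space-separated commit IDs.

Answer: A J B G K

Derivation:
After op 1 (commit): HEAD=main@J [main=J]
After op 2 (branch): HEAD=main@J [main=J work=J]
After op 3 (merge): HEAD=main@B [main=B work=J]
After op 4 (checkout): HEAD=work@J [main=B work=J]
After op 5 (commit): HEAD=work@G [main=B work=G]
After op 6 (merge): HEAD=work@K [main=B work=K]
After op 7 (reset): HEAD=work@J [main=B work=J]
commit A: parents=[]
commit B: parents=['J', 'J']
commit G: parents=['J']
commit J: parents=['A']
commit K: parents=['G', 'B']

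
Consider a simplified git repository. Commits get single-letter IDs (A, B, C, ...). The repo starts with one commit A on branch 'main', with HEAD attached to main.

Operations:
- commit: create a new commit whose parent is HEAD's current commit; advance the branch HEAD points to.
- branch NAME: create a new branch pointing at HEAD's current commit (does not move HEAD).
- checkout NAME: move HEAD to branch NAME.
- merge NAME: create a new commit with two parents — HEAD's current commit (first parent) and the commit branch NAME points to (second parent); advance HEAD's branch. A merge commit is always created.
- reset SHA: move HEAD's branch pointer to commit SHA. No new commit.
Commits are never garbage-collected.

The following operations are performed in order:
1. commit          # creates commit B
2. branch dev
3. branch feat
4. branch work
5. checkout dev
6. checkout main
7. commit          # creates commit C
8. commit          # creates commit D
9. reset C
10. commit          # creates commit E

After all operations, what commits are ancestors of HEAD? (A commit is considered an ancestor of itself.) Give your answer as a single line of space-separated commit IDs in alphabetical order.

Answer: A B C E

Derivation:
After op 1 (commit): HEAD=main@B [main=B]
After op 2 (branch): HEAD=main@B [dev=B main=B]
After op 3 (branch): HEAD=main@B [dev=B feat=B main=B]
After op 4 (branch): HEAD=main@B [dev=B feat=B main=B work=B]
After op 5 (checkout): HEAD=dev@B [dev=B feat=B main=B work=B]
After op 6 (checkout): HEAD=main@B [dev=B feat=B main=B work=B]
After op 7 (commit): HEAD=main@C [dev=B feat=B main=C work=B]
After op 8 (commit): HEAD=main@D [dev=B feat=B main=D work=B]
After op 9 (reset): HEAD=main@C [dev=B feat=B main=C work=B]
After op 10 (commit): HEAD=main@E [dev=B feat=B main=E work=B]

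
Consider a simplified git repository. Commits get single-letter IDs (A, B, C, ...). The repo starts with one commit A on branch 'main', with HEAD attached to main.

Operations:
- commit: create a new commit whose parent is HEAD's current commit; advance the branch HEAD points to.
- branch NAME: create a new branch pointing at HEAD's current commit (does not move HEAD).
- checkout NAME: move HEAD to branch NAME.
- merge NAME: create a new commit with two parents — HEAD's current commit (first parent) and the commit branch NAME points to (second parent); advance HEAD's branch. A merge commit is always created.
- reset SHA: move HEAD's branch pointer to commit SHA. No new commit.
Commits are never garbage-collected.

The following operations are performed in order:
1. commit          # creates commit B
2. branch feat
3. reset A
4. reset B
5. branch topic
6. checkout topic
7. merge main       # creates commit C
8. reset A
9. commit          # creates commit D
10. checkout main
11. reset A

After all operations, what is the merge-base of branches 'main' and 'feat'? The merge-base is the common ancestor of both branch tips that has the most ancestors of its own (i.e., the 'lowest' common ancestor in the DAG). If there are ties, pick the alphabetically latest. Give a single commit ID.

Answer: A

Derivation:
After op 1 (commit): HEAD=main@B [main=B]
After op 2 (branch): HEAD=main@B [feat=B main=B]
After op 3 (reset): HEAD=main@A [feat=B main=A]
After op 4 (reset): HEAD=main@B [feat=B main=B]
After op 5 (branch): HEAD=main@B [feat=B main=B topic=B]
After op 6 (checkout): HEAD=topic@B [feat=B main=B topic=B]
After op 7 (merge): HEAD=topic@C [feat=B main=B topic=C]
After op 8 (reset): HEAD=topic@A [feat=B main=B topic=A]
After op 9 (commit): HEAD=topic@D [feat=B main=B topic=D]
After op 10 (checkout): HEAD=main@B [feat=B main=B topic=D]
After op 11 (reset): HEAD=main@A [feat=B main=A topic=D]
ancestors(main=A): ['A']
ancestors(feat=B): ['A', 'B']
common: ['A']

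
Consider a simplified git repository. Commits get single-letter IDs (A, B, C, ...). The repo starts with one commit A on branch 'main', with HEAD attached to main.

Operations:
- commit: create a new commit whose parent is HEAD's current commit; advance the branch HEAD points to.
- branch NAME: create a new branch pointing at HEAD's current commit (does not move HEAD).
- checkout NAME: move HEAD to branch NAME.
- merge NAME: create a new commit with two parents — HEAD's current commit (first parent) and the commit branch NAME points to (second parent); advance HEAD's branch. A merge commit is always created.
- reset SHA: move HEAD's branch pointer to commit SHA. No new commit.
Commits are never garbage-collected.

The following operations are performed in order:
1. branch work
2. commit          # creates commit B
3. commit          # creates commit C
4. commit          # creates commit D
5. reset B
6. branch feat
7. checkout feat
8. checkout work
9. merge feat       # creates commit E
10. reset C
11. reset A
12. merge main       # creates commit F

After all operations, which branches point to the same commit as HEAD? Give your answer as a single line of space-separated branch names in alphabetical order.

Answer: work

Derivation:
After op 1 (branch): HEAD=main@A [main=A work=A]
After op 2 (commit): HEAD=main@B [main=B work=A]
After op 3 (commit): HEAD=main@C [main=C work=A]
After op 4 (commit): HEAD=main@D [main=D work=A]
After op 5 (reset): HEAD=main@B [main=B work=A]
After op 6 (branch): HEAD=main@B [feat=B main=B work=A]
After op 7 (checkout): HEAD=feat@B [feat=B main=B work=A]
After op 8 (checkout): HEAD=work@A [feat=B main=B work=A]
After op 9 (merge): HEAD=work@E [feat=B main=B work=E]
After op 10 (reset): HEAD=work@C [feat=B main=B work=C]
After op 11 (reset): HEAD=work@A [feat=B main=B work=A]
After op 12 (merge): HEAD=work@F [feat=B main=B work=F]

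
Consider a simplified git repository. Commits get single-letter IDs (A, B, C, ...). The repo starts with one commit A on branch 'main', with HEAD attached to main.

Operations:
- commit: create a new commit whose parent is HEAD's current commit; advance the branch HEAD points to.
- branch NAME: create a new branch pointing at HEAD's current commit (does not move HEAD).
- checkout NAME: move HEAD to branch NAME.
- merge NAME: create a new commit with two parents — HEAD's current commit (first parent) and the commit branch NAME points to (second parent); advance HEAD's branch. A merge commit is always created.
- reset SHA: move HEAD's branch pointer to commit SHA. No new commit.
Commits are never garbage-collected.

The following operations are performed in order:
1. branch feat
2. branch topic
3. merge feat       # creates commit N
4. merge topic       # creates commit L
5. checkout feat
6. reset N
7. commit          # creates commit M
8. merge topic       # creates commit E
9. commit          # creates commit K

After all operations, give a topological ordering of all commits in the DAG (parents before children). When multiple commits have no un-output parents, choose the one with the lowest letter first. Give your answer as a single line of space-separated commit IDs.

Answer: A N L M E K

Derivation:
After op 1 (branch): HEAD=main@A [feat=A main=A]
After op 2 (branch): HEAD=main@A [feat=A main=A topic=A]
After op 3 (merge): HEAD=main@N [feat=A main=N topic=A]
After op 4 (merge): HEAD=main@L [feat=A main=L topic=A]
After op 5 (checkout): HEAD=feat@A [feat=A main=L topic=A]
After op 6 (reset): HEAD=feat@N [feat=N main=L topic=A]
After op 7 (commit): HEAD=feat@M [feat=M main=L topic=A]
After op 8 (merge): HEAD=feat@E [feat=E main=L topic=A]
After op 9 (commit): HEAD=feat@K [feat=K main=L topic=A]
commit A: parents=[]
commit E: parents=['M', 'A']
commit K: parents=['E']
commit L: parents=['N', 'A']
commit M: parents=['N']
commit N: parents=['A', 'A']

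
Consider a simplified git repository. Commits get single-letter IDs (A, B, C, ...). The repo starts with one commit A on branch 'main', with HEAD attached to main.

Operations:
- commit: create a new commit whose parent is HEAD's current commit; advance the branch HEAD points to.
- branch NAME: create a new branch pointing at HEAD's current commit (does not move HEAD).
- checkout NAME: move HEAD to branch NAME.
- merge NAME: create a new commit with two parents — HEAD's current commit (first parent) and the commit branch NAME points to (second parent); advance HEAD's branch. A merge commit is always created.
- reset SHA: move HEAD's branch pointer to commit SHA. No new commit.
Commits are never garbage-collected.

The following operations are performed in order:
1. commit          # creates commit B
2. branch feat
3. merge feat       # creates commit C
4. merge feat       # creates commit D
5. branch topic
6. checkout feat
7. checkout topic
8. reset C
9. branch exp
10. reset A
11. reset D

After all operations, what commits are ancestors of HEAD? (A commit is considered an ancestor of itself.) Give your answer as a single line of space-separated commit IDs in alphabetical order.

Answer: A B C D

Derivation:
After op 1 (commit): HEAD=main@B [main=B]
After op 2 (branch): HEAD=main@B [feat=B main=B]
After op 3 (merge): HEAD=main@C [feat=B main=C]
After op 4 (merge): HEAD=main@D [feat=B main=D]
After op 5 (branch): HEAD=main@D [feat=B main=D topic=D]
After op 6 (checkout): HEAD=feat@B [feat=B main=D topic=D]
After op 7 (checkout): HEAD=topic@D [feat=B main=D topic=D]
After op 8 (reset): HEAD=topic@C [feat=B main=D topic=C]
After op 9 (branch): HEAD=topic@C [exp=C feat=B main=D topic=C]
After op 10 (reset): HEAD=topic@A [exp=C feat=B main=D topic=A]
After op 11 (reset): HEAD=topic@D [exp=C feat=B main=D topic=D]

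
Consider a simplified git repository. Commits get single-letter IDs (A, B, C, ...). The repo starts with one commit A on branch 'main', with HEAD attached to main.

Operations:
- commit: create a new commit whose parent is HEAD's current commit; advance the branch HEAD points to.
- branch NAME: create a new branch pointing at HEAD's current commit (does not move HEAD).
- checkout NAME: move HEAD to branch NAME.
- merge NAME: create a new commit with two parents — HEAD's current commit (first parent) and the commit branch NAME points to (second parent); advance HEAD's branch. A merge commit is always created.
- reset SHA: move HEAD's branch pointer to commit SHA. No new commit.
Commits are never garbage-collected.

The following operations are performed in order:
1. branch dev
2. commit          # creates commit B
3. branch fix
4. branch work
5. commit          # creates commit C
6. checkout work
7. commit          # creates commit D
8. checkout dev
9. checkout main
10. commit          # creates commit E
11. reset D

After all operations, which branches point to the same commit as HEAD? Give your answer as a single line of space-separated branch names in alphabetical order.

After op 1 (branch): HEAD=main@A [dev=A main=A]
After op 2 (commit): HEAD=main@B [dev=A main=B]
After op 3 (branch): HEAD=main@B [dev=A fix=B main=B]
After op 4 (branch): HEAD=main@B [dev=A fix=B main=B work=B]
After op 5 (commit): HEAD=main@C [dev=A fix=B main=C work=B]
After op 6 (checkout): HEAD=work@B [dev=A fix=B main=C work=B]
After op 7 (commit): HEAD=work@D [dev=A fix=B main=C work=D]
After op 8 (checkout): HEAD=dev@A [dev=A fix=B main=C work=D]
After op 9 (checkout): HEAD=main@C [dev=A fix=B main=C work=D]
After op 10 (commit): HEAD=main@E [dev=A fix=B main=E work=D]
After op 11 (reset): HEAD=main@D [dev=A fix=B main=D work=D]

Answer: main work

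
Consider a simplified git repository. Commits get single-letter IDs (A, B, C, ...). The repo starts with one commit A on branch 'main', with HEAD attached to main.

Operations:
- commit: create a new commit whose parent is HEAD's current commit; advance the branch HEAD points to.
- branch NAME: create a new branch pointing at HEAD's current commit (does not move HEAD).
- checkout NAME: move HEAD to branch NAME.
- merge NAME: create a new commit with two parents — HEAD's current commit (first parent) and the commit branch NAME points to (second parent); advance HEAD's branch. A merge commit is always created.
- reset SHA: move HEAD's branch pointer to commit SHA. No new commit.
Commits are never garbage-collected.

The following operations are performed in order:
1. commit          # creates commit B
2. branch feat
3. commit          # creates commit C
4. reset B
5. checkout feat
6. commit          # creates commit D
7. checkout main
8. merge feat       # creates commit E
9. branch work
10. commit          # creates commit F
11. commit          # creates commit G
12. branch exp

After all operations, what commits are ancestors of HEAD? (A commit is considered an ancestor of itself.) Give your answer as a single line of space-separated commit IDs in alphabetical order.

Answer: A B D E F G

Derivation:
After op 1 (commit): HEAD=main@B [main=B]
After op 2 (branch): HEAD=main@B [feat=B main=B]
After op 3 (commit): HEAD=main@C [feat=B main=C]
After op 4 (reset): HEAD=main@B [feat=B main=B]
After op 5 (checkout): HEAD=feat@B [feat=B main=B]
After op 6 (commit): HEAD=feat@D [feat=D main=B]
After op 7 (checkout): HEAD=main@B [feat=D main=B]
After op 8 (merge): HEAD=main@E [feat=D main=E]
After op 9 (branch): HEAD=main@E [feat=D main=E work=E]
After op 10 (commit): HEAD=main@F [feat=D main=F work=E]
After op 11 (commit): HEAD=main@G [feat=D main=G work=E]
After op 12 (branch): HEAD=main@G [exp=G feat=D main=G work=E]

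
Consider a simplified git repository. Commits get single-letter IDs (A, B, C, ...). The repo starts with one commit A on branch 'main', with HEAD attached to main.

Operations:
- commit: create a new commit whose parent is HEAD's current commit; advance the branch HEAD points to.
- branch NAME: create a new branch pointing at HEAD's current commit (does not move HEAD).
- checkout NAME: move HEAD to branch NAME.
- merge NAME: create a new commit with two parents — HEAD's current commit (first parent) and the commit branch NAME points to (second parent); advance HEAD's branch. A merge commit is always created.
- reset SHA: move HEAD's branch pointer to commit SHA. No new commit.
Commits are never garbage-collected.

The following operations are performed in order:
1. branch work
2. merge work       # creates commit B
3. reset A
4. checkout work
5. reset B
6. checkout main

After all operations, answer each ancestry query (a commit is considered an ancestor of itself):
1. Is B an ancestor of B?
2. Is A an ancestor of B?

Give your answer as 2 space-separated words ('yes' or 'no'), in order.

After op 1 (branch): HEAD=main@A [main=A work=A]
After op 2 (merge): HEAD=main@B [main=B work=A]
After op 3 (reset): HEAD=main@A [main=A work=A]
After op 4 (checkout): HEAD=work@A [main=A work=A]
After op 5 (reset): HEAD=work@B [main=A work=B]
After op 6 (checkout): HEAD=main@A [main=A work=B]
ancestors(B) = {A,B}; B in? yes
ancestors(B) = {A,B}; A in? yes

Answer: yes yes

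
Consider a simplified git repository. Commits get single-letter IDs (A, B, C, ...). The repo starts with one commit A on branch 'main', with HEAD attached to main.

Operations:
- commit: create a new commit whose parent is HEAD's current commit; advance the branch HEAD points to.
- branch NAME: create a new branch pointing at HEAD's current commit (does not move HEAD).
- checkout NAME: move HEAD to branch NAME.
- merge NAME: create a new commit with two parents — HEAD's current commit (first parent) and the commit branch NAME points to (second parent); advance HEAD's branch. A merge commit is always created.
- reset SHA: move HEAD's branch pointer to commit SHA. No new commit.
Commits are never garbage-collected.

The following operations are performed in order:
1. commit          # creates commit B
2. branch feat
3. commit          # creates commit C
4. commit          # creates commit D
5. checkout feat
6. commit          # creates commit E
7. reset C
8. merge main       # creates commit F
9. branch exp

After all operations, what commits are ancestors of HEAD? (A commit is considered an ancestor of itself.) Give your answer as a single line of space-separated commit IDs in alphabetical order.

Answer: A B C D F

Derivation:
After op 1 (commit): HEAD=main@B [main=B]
After op 2 (branch): HEAD=main@B [feat=B main=B]
After op 3 (commit): HEAD=main@C [feat=B main=C]
After op 4 (commit): HEAD=main@D [feat=B main=D]
After op 5 (checkout): HEAD=feat@B [feat=B main=D]
After op 6 (commit): HEAD=feat@E [feat=E main=D]
After op 7 (reset): HEAD=feat@C [feat=C main=D]
After op 8 (merge): HEAD=feat@F [feat=F main=D]
After op 9 (branch): HEAD=feat@F [exp=F feat=F main=D]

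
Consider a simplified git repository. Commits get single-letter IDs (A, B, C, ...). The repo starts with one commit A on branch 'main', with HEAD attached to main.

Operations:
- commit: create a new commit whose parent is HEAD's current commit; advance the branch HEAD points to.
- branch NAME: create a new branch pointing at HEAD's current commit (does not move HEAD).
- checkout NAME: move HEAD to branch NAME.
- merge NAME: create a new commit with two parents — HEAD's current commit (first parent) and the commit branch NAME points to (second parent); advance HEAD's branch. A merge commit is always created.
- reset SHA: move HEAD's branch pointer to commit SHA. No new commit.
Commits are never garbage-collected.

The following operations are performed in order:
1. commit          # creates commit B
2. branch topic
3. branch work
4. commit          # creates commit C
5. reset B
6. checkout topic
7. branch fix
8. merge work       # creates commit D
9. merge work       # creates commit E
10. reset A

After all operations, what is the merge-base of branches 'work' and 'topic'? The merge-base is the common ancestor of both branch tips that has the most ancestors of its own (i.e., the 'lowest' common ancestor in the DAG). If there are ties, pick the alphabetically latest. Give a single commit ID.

After op 1 (commit): HEAD=main@B [main=B]
After op 2 (branch): HEAD=main@B [main=B topic=B]
After op 3 (branch): HEAD=main@B [main=B topic=B work=B]
After op 4 (commit): HEAD=main@C [main=C topic=B work=B]
After op 5 (reset): HEAD=main@B [main=B topic=B work=B]
After op 6 (checkout): HEAD=topic@B [main=B topic=B work=B]
After op 7 (branch): HEAD=topic@B [fix=B main=B topic=B work=B]
After op 8 (merge): HEAD=topic@D [fix=B main=B topic=D work=B]
After op 9 (merge): HEAD=topic@E [fix=B main=B topic=E work=B]
After op 10 (reset): HEAD=topic@A [fix=B main=B topic=A work=B]
ancestors(work=B): ['A', 'B']
ancestors(topic=A): ['A']
common: ['A']

Answer: A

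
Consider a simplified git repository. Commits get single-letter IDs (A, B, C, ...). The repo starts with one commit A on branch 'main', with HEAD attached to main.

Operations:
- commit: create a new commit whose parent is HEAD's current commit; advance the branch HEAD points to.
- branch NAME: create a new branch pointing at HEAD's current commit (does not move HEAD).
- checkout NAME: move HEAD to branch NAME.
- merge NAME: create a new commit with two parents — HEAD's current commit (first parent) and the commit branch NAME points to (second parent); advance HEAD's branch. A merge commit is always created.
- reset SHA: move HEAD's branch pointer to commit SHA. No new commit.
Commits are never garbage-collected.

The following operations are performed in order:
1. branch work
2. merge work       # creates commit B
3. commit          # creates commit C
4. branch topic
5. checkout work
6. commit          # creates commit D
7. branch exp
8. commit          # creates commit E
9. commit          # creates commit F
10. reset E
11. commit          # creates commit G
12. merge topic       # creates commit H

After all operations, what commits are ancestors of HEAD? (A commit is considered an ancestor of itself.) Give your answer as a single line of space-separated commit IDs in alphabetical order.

After op 1 (branch): HEAD=main@A [main=A work=A]
After op 2 (merge): HEAD=main@B [main=B work=A]
After op 3 (commit): HEAD=main@C [main=C work=A]
After op 4 (branch): HEAD=main@C [main=C topic=C work=A]
After op 5 (checkout): HEAD=work@A [main=C topic=C work=A]
After op 6 (commit): HEAD=work@D [main=C topic=C work=D]
After op 7 (branch): HEAD=work@D [exp=D main=C topic=C work=D]
After op 8 (commit): HEAD=work@E [exp=D main=C topic=C work=E]
After op 9 (commit): HEAD=work@F [exp=D main=C topic=C work=F]
After op 10 (reset): HEAD=work@E [exp=D main=C topic=C work=E]
After op 11 (commit): HEAD=work@G [exp=D main=C topic=C work=G]
After op 12 (merge): HEAD=work@H [exp=D main=C topic=C work=H]

Answer: A B C D E G H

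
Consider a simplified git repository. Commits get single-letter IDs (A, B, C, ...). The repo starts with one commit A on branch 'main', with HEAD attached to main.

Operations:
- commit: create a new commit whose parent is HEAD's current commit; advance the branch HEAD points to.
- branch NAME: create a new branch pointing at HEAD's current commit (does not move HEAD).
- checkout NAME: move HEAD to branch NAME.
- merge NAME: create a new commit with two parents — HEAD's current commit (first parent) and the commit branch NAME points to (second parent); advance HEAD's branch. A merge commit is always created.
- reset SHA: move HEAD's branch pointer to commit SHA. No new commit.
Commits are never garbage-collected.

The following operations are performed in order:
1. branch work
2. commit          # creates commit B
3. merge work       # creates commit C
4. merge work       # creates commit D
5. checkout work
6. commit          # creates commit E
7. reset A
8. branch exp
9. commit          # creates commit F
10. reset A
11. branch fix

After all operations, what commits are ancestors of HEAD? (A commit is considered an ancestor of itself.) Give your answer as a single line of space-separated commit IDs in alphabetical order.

Answer: A

Derivation:
After op 1 (branch): HEAD=main@A [main=A work=A]
After op 2 (commit): HEAD=main@B [main=B work=A]
After op 3 (merge): HEAD=main@C [main=C work=A]
After op 4 (merge): HEAD=main@D [main=D work=A]
After op 5 (checkout): HEAD=work@A [main=D work=A]
After op 6 (commit): HEAD=work@E [main=D work=E]
After op 7 (reset): HEAD=work@A [main=D work=A]
After op 8 (branch): HEAD=work@A [exp=A main=D work=A]
After op 9 (commit): HEAD=work@F [exp=A main=D work=F]
After op 10 (reset): HEAD=work@A [exp=A main=D work=A]
After op 11 (branch): HEAD=work@A [exp=A fix=A main=D work=A]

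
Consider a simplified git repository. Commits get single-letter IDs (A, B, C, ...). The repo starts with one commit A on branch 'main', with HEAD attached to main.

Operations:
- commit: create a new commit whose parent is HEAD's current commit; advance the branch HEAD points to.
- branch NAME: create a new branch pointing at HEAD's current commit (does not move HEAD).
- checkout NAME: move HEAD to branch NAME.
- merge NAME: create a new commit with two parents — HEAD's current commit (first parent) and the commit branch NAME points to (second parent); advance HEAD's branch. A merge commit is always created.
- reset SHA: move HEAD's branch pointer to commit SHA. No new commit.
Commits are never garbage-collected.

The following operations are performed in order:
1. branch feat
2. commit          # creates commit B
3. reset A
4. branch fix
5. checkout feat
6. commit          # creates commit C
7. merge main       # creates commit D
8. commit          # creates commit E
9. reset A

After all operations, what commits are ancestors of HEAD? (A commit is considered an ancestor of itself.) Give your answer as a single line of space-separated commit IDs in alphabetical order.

Answer: A

Derivation:
After op 1 (branch): HEAD=main@A [feat=A main=A]
After op 2 (commit): HEAD=main@B [feat=A main=B]
After op 3 (reset): HEAD=main@A [feat=A main=A]
After op 4 (branch): HEAD=main@A [feat=A fix=A main=A]
After op 5 (checkout): HEAD=feat@A [feat=A fix=A main=A]
After op 6 (commit): HEAD=feat@C [feat=C fix=A main=A]
After op 7 (merge): HEAD=feat@D [feat=D fix=A main=A]
After op 8 (commit): HEAD=feat@E [feat=E fix=A main=A]
After op 9 (reset): HEAD=feat@A [feat=A fix=A main=A]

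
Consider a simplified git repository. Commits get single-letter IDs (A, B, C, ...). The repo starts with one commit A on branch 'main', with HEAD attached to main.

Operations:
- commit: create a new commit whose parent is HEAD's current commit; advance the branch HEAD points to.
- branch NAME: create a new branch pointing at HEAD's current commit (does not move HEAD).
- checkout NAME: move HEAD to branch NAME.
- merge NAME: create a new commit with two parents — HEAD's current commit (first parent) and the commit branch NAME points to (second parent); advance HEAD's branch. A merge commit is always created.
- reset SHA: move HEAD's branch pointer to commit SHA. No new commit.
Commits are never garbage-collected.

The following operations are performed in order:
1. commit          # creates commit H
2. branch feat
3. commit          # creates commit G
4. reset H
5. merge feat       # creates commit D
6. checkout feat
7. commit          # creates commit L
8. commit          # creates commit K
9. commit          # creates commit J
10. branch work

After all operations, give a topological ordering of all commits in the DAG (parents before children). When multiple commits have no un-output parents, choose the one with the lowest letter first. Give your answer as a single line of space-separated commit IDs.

Answer: A H D G L K J

Derivation:
After op 1 (commit): HEAD=main@H [main=H]
After op 2 (branch): HEAD=main@H [feat=H main=H]
After op 3 (commit): HEAD=main@G [feat=H main=G]
After op 4 (reset): HEAD=main@H [feat=H main=H]
After op 5 (merge): HEAD=main@D [feat=H main=D]
After op 6 (checkout): HEAD=feat@H [feat=H main=D]
After op 7 (commit): HEAD=feat@L [feat=L main=D]
After op 8 (commit): HEAD=feat@K [feat=K main=D]
After op 9 (commit): HEAD=feat@J [feat=J main=D]
After op 10 (branch): HEAD=feat@J [feat=J main=D work=J]
commit A: parents=[]
commit D: parents=['H', 'H']
commit G: parents=['H']
commit H: parents=['A']
commit J: parents=['K']
commit K: parents=['L']
commit L: parents=['H']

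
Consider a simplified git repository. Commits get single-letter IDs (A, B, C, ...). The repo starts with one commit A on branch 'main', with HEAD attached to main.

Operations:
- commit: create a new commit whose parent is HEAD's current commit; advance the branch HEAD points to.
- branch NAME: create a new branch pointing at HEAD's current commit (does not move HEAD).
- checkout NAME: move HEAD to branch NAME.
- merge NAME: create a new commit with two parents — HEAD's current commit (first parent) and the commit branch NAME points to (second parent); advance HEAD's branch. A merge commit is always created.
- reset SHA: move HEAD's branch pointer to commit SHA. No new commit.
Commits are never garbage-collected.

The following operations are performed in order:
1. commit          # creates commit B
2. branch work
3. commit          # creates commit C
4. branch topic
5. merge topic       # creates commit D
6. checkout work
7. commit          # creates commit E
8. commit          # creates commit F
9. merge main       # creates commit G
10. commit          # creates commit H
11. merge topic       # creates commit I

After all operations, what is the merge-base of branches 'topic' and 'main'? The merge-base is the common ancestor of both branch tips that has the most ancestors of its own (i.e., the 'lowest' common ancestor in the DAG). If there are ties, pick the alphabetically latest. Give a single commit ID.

Answer: C

Derivation:
After op 1 (commit): HEAD=main@B [main=B]
After op 2 (branch): HEAD=main@B [main=B work=B]
After op 3 (commit): HEAD=main@C [main=C work=B]
After op 4 (branch): HEAD=main@C [main=C topic=C work=B]
After op 5 (merge): HEAD=main@D [main=D topic=C work=B]
After op 6 (checkout): HEAD=work@B [main=D topic=C work=B]
After op 7 (commit): HEAD=work@E [main=D topic=C work=E]
After op 8 (commit): HEAD=work@F [main=D topic=C work=F]
After op 9 (merge): HEAD=work@G [main=D topic=C work=G]
After op 10 (commit): HEAD=work@H [main=D topic=C work=H]
After op 11 (merge): HEAD=work@I [main=D topic=C work=I]
ancestors(topic=C): ['A', 'B', 'C']
ancestors(main=D): ['A', 'B', 'C', 'D']
common: ['A', 'B', 'C']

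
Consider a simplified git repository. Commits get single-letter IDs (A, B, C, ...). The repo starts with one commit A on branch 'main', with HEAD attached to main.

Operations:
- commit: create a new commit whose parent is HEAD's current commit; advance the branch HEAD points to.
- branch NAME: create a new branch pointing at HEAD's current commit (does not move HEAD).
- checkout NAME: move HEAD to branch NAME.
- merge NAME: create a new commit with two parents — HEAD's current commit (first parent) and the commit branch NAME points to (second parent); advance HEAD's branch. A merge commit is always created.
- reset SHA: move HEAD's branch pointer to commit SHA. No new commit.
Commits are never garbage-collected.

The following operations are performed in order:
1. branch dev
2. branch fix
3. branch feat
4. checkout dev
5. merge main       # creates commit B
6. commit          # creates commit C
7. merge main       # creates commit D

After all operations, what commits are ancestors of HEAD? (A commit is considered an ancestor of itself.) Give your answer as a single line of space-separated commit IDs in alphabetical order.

After op 1 (branch): HEAD=main@A [dev=A main=A]
After op 2 (branch): HEAD=main@A [dev=A fix=A main=A]
After op 3 (branch): HEAD=main@A [dev=A feat=A fix=A main=A]
After op 4 (checkout): HEAD=dev@A [dev=A feat=A fix=A main=A]
After op 5 (merge): HEAD=dev@B [dev=B feat=A fix=A main=A]
After op 6 (commit): HEAD=dev@C [dev=C feat=A fix=A main=A]
After op 7 (merge): HEAD=dev@D [dev=D feat=A fix=A main=A]

Answer: A B C D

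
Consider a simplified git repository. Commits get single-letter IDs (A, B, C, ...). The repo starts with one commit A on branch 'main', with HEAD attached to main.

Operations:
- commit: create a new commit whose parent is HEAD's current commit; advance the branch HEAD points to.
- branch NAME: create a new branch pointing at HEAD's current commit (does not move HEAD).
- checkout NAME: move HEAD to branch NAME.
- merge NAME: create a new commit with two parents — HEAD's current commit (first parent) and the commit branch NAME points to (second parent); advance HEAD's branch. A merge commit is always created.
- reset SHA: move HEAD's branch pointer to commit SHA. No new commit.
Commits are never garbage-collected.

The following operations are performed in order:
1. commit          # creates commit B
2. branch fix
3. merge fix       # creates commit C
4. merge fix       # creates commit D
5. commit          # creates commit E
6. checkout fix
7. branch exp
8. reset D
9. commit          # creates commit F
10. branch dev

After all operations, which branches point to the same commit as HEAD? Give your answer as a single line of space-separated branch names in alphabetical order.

After op 1 (commit): HEAD=main@B [main=B]
After op 2 (branch): HEAD=main@B [fix=B main=B]
After op 3 (merge): HEAD=main@C [fix=B main=C]
After op 4 (merge): HEAD=main@D [fix=B main=D]
After op 5 (commit): HEAD=main@E [fix=B main=E]
After op 6 (checkout): HEAD=fix@B [fix=B main=E]
After op 7 (branch): HEAD=fix@B [exp=B fix=B main=E]
After op 8 (reset): HEAD=fix@D [exp=B fix=D main=E]
After op 9 (commit): HEAD=fix@F [exp=B fix=F main=E]
After op 10 (branch): HEAD=fix@F [dev=F exp=B fix=F main=E]

Answer: dev fix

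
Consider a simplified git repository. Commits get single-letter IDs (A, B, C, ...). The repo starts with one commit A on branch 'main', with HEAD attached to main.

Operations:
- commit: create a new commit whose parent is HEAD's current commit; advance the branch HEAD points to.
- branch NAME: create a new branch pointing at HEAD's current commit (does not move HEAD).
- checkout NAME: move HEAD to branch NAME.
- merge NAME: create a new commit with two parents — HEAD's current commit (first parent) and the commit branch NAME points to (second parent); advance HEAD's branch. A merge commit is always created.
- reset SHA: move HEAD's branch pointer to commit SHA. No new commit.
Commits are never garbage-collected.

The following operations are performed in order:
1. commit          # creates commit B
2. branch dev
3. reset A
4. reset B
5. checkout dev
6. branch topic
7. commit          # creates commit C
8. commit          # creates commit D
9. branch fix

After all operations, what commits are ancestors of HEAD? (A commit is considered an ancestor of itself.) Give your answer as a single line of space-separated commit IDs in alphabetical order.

After op 1 (commit): HEAD=main@B [main=B]
After op 2 (branch): HEAD=main@B [dev=B main=B]
After op 3 (reset): HEAD=main@A [dev=B main=A]
After op 4 (reset): HEAD=main@B [dev=B main=B]
After op 5 (checkout): HEAD=dev@B [dev=B main=B]
After op 6 (branch): HEAD=dev@B [dev=B main=B topic=B]
After op 7 (commit): HEAD=dev@C [dev=C main=B topic=B]
After op 8 (commit): HEAD=dev@D [dev=D main=B topic=B]
After op 9 (branch): HEAD=dev@D [dev=D fix=D main=B topic=B]

Answer: A B C D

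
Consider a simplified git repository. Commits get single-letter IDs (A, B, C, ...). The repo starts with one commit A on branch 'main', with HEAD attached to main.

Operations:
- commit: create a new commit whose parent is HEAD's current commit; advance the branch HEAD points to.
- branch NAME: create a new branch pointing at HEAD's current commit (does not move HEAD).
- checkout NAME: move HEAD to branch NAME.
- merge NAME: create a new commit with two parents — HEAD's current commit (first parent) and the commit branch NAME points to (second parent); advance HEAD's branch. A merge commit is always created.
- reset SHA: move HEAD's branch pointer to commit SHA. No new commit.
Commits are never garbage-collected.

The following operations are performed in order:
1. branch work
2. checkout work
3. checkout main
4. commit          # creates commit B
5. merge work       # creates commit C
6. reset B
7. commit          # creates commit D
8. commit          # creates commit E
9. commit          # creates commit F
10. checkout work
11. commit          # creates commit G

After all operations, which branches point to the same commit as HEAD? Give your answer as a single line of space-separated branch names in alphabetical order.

Answer: work

Derivation:
After op 1 (branch): HEAD=main@A [main=A work=A]
After op 2 (checkout): HEAD=work@A [main=A work=A]
After op 3 (checkout): HEAD=main@A [main=A work=A]
After op 4 (commit): HEAD=main@B [main=B work=A]
After op 5 (merge): HEAD=main@C [main=C work=A]
After op 6 (reset): HEAD=main@B [main=B work=A]
After op 7 (commit): HEAD=main@D [main=D work=A]
After op 8 (commit): HEAD=main@E [main=E work=A]
After op 9 (commit): HEAD=main@F [main=F work=A]
After op 10 (checkout): HEAD=work@A [main=F work=A]
After op 11 (commit): HEAD=work@G [main=F work=G]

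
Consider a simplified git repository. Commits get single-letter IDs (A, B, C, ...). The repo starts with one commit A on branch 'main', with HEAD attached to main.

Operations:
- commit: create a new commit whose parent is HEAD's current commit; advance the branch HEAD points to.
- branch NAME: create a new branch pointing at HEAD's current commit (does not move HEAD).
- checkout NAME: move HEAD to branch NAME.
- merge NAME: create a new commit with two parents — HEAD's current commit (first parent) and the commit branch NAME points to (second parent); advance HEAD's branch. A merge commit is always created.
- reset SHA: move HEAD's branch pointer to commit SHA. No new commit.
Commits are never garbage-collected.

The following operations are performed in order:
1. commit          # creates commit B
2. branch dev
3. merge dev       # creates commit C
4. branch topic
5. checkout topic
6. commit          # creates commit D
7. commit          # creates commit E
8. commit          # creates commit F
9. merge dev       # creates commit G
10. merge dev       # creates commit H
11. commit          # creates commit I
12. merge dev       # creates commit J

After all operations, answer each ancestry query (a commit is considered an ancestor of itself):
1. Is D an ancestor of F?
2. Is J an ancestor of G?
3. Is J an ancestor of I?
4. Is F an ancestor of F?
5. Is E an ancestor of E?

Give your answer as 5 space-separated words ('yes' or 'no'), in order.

Answer: yes no no yes yes

Derivation:
After op 1 (commit): HEAD=main@B [main=B]
After op 2 (branch): HEAD=main@B [dev=B main=B]
After op 3 (merge): HEAD=main@C [dev=B main=C]
After op 4 (branch): HEAD=main@C [dev=B main=C topic=C]
After op 5 (checkout): HEAD=topic@C [dev=B main=C topic=C]
After op 6 (commit): HEAD=topic@D [dev=B main=C topic=D]
After op 7 (commit): HEAD=topic@E [dev=B main=C topic=E]
After op 8 (commit): HEAD=topic@F [dev=B main=C topic=F]
After op 9 (merge): HEAD=topic@G [dev=B main=C topic=G]
After op 10 (merge): HEAD=topic@H [dev=B main=C topic=H]
After op 11 (commit): HEAD=topic@I [dev=B main=C topic=I]
After op 12 (merge): HEAD=topic@J [dev=B main=C topic=J]
ancestors(F) = {A,B,C,D,E,F}; D in? yes
ancestors(G) = {A,B,C,D,E,F,G}; J in? no
ancestors(I) = {A,B,C,D,E,F,G,H,I}; J in? no
ancestors(F) = {A,B,C,D,E,F}; F in? yes
ancestors(E) = {A,B,C,D,E}; E in? yes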